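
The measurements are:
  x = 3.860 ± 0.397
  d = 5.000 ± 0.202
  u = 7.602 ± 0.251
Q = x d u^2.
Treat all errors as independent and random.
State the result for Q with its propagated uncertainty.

1115 ± 144

Since Q is a product/quotient, work with relative uncertainties:
  (1·δx/x)² = (1×0.103)² = 0.0106;  (1·δd/d)² = (1×0.0404)² = 0.00163;  (2·δu/u)² = (2×0.0330)² = 0.00436
δQ/Q = √(0.0166) = 0.129
Q = 1115, so δQ = 0.129 × 1115 = 144.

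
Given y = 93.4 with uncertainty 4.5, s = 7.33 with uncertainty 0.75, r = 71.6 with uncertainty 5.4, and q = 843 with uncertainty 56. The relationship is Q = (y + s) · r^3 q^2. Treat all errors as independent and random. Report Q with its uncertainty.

(2.63 ± 0.700) × 10^13

Let u = y + s = 101. δu = √(δy² + δs²) = √(20.2 + 0.562) = 4.56, so δu/u = 0.0453.
Q is then a monomial in u, r, q:
δQ/Q = √((δu/u)² + (3·δr/r)² + (2·δq/q)²) = √(0.00205 + 0.0512 + 0.0177) = 0.266
Q = 2.63e+13, so δQ = 0.266 × 2.63e+13 = 7e+12.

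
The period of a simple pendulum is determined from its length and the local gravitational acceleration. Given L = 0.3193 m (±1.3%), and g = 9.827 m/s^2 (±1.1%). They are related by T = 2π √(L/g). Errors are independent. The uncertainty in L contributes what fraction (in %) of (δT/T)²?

58.3%

(δT/T)² = (½·δL/L)² + (−½·δg/g)²
  L term: (0.5×0.0130)² = 4.23e-05
  g term: (-0.5×0.0110)² = 3.03e-05
Total = 7.25e-05. Share from L = 4.23e-05/7.25e-05 = 0.583.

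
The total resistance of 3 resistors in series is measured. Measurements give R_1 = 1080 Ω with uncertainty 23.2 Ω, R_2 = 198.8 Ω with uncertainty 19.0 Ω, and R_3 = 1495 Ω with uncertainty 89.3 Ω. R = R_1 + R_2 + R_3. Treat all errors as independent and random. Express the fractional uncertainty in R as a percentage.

R is a linear combination, so absolute uncertainties add in quadrature:
  (δR_1)² = 538;  (δR_2)² = 361;  (δR_3)² = 7970
δR = √(8870) = 94.2 Ω
R = 2774 Ω, so δR/R = 94.2/2774 = 0.0340.

3.40%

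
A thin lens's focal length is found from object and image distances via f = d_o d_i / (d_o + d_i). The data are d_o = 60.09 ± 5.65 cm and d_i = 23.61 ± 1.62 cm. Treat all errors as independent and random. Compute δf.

0.948 cm

∂f/∂d_o = (d_i/(d_o+d_i))² = 0.0796;  ∂f/∂d_i = (d_o/(d_o+d_i))² = 0.515
δf = √((∂f/∂d_o · δd_o)² + (∂f/∂d_i · δd_i)²) = √(0.202 + 0.697) = 0.948 cm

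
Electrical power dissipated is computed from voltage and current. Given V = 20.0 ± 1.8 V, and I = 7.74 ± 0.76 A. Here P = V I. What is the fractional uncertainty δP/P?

0.133

P is a product of powers, so relative uncertainties combine in quadrature:
  (1·δV/V)² = (1×0.0900)² = 0.00810;  (1·δI/I)² = (1×0.0982)² = 0.00964
δP/P = √(0.0177) = 0.133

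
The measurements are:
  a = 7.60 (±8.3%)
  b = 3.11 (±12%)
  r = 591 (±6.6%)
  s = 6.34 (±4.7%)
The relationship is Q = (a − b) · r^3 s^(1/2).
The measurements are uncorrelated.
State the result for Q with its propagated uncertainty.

Let u = a − b = 4.49. δu = √(δa² + δb²) = √(0.398 + 0.139) = 0.733, so δu/u = 0.163.
Q is then a monomial in u, r, s:
δQ/Q = √((δu/u)² + (3·δr/r)² + (½·δs/s)²) = √(0.0266 + 0.0392 + 0.000552) = 0.258
Q = 2.33e+09, so δQ = 0.258 × 2.33e+09 = 6.01e+08.

(2.33 ± 0.601) × 10^9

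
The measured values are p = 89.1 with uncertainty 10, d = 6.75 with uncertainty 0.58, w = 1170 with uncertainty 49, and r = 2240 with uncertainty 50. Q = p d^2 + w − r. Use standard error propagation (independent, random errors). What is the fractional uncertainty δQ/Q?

Let h = p·d^2 = 4060. δh/h = √((1·δp/p)² + (2·δd/d)²) = √(0.0126 + 0.0295) = 0.205, so δh = 833.
Q = h + w − r: δQ = √(δh² + δw² + δr²) = √(6.94e+05 + 2400 + 2500) = 836
Q = 2990, so δQ/Q = 836/2990 = 0.280.

0.280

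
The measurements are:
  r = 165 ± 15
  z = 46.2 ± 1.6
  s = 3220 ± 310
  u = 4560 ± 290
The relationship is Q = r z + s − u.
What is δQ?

Let p = r·z = 7620. δp/p = √((1·δr/r)² + (1·δz/z)²) = √(0.00826 + 0.00120) = 0.0973, so δp = 742.
Q = p + s − u: δQ = √(δp² + δs² + δu²) = √(5.5e+05 + 96100 + 84100) = 854

854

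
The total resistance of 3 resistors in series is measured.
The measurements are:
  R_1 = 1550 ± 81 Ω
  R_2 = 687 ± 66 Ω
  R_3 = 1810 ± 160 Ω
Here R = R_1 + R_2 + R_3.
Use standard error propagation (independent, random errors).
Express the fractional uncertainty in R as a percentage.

Sums and differences: (δR)² = Σ (cᵢ δxᵢ)².
  (δR_1)² = 6560;  (δR_2)² = 4360;  (δR_3)² = 25600
δR = √(36500) = 191 Ω
R = 4050 Ω, so δR/R = 191/4050 = 0.0472.

4.72%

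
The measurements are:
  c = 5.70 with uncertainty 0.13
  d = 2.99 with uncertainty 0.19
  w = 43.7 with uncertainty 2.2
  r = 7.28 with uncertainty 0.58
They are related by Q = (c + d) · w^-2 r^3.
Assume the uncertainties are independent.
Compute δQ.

Let u = c + d = 8.69. δu = √(δc² + δd²) = √(0.0169 + 0.0361) = 0.230, so δu/u = 0.0265.
Q is then a monomial in u, w, r:
δQ/Q = √((δu/u)² + (-2·δw/w)² + (3·δr/r)²) = √(0.000702 + 0.0101 + 0.0571) = 0.261
Q = 1.76, so δQ = 0.261 × 1.76 = 0.458.

0.458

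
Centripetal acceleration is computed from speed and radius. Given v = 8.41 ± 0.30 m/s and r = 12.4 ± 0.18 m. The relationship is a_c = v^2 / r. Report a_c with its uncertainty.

Since a_c is a product/quotient, work with relative uncertainties:
  (2·δv/v)² = (2×0.0357)² = 0.00509;  (-1·δr/r)² = (-1×0.0145)² = 0.000211
δa_c/a_c = √(0.00530) = 0.0728
a_c = 5.70 m/s^2, so δa_c = 0.0728 × 5.70 = 0.415 m/s^2.

5.70 ± 0.415 m/s^2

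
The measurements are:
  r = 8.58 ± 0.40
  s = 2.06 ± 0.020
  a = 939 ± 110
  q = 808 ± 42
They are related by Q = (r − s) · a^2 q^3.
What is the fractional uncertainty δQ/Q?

0.288

Let u = r − s = 6.52. δu = √(δr² + δs²) = √(0.160 + 0.000400) = 0.400, so δu/u = 0.0614.
Q is then a monomial in u, a, q:
δQ/Q = √((δu/u)² + (2·δa/a)² + (3·δq/q)²) = √(0.00377 + 0.0549 + 0.0243) = 0.288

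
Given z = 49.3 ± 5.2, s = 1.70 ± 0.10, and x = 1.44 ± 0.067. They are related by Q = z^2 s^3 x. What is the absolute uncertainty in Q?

4800

Q is a product of powers, so relative uncertainties combine in quadrature:
  (2·δz/z)² = (2×0.105)² = 0.0445;  (3·δs/s)² = (3×0.0588)² = 0.0311;  (1·δx/x)² = (1×0.0465)² = 0.00216
δQ/Q = √(0.0778) = 0.279
Q = 17200, so δQ = 0.279 × 17200 = 4800.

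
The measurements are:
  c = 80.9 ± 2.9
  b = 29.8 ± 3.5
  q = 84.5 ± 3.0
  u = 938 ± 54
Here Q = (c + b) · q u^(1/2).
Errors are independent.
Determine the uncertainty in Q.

Let w = c + b = 111. δw = √(δc² + δb²) = √(8.41 + 12.2) = 4.55, so δw/w = 0.0411.
Q is then a monomial in w, q, u:
δQ/Q = √((δw/w)² + (1·δq/q)² + (½·δu/u)²) = √(0.00169 + 0.00126 + 0.000829) = 0.0614
Q = 2.86e+05, so δQ = 0.0614 × 2.86e+05 = 17600.

17600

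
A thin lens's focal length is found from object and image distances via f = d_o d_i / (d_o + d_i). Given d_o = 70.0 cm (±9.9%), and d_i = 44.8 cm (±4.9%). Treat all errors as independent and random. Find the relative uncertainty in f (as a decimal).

0.0488

∂f/∂d_o = (d_i/(d_o+d_i))² = 0.152;  ∂f/∂d_i = (d_o/(d_o+d_i))² = 0.372
δf = √((∂f/∂d_o · δd_o)² + (∂f/∂d_i · δd_i)²) = √(1.11 + 0.666) = 1.33 cm
f = 27.3 cm, so δf/f = 1.33/27.3 = 0.0488.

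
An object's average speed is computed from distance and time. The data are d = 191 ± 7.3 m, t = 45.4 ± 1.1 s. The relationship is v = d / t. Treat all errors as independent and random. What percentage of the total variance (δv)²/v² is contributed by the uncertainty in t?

(δv/v)² = (1·δd/d)² + (-1·δt/t)²
  d term: (1×0.0382)² = 0.00146
  t term: (-1×0.0242)² = 0.000587
Total = 0.00205. Share from t = 0.000587/0.00205 = 0.287.

28.7%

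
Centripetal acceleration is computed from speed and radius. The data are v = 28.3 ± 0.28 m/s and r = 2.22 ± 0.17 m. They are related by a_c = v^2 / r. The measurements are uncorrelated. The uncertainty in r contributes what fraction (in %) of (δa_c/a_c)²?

(δa_c/a_c)² = (2·δv/v)² + (-1·δr/r)²
  v term: (2×0.00989)² = 0.000392
  r term: (-1×0.0766)² = 0.00586
Total = 0.00626. Share from r = 0.00586/0.00626 = 0.937.

93.7%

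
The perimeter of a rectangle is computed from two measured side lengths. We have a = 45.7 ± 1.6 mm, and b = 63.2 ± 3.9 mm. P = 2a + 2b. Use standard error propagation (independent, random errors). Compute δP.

8.43 mm

Each term contributes (cᵢ δxᵢ)² to (δP)²:
  (2·δa)² = 10.2;  (2·δb)² = 60.8
δP = √(71.1) = 8.43 mm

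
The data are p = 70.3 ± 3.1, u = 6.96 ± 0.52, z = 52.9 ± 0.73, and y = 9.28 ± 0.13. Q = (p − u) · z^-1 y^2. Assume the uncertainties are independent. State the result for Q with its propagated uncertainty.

Let w = p − u = 63.3. δw = √(δp² + δu²) = √(9.61 + 0.270) = 3.14, so δw/w = 0.0496.
Q is then a monomial in w, z, y:
δQ/Q = √((δw/w)² + (-1·δz/z)² + (2·δy/y)²) = √(0.00246 + 0.000190 + 0.000785) = 0.0586
Q = 103, so δQ = 0.0586 × 103 = 6.05.

103 ± 6.05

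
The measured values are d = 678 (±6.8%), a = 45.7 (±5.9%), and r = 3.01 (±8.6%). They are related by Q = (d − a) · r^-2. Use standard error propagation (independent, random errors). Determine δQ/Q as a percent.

18.7%

Let u = d − a = 632. δu = √(δd² + δa²) = √(2130 + 7.27) = 46.2, so δu/u = 0.0730.
Q is then a monomial in u, r:
δQ/Q = √((δu/u)² + (-2·δr/r)²) = √(0.00533 + 0.0296) = 0.187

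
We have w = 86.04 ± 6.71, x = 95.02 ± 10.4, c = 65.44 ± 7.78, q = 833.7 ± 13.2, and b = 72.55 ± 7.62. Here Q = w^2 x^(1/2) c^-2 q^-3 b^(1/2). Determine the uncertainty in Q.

7.38e-08

Each factor contributes (exponent × relative error)² to (δQ/Q)²:
  (2·δw/w)² = (2×0.0780)² = 0.0243;  (½·δx/x)² = (0.5×0.109)² = 0.00299;  (-2·δc/c)² = (-2×0.119)² = 0.0565;  (-3·δq/q)² = (-3×0.0158)² = 0.00226;  (½·δb/b)² = (0.5×0.105)² = 0.00276
δQ/Q = √(0.0889) = 0.298
Q = 2.477e-07, so δQ = 0.298 × 2.477e-07 = 7.38e-08.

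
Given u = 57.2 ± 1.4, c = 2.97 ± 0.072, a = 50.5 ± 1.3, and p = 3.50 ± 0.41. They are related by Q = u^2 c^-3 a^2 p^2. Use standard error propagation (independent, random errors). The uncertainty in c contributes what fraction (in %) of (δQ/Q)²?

8.11%

(δQ/Q)² = (2·δu/u)² + (-3·δc/c)² + (2·δa/a)² + (2·δp/p)²
  u term: (2×0.0245)² = 0.00240
  c term: (-3×0.0242)² = 0.00529
  a term: (2×0.0257)² = 0.00265
  p term: (2×0.117)² = 0.0549
Total = 0.0652. Share from c = 0.00529/0.0652 = 0.0811.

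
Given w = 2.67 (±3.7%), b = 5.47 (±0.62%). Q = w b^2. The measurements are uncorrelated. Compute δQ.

Q is a product of powers, so relative uncertainties combine in quadrature:
  (1·δw/w)² = (1×0.0370)² = 0.00137;  (2·δb/b)² = (2×0.00620)² = 0.000154
δQ/Q = √(0.00152) = 0.0390
Q = 79.9, so δQ = 0.0390 × 79.9 = 3.12.

3.12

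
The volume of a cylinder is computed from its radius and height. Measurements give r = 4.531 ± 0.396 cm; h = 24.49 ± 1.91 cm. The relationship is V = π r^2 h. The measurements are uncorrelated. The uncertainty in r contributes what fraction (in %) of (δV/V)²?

83.4%

(δV/V)² = (2·δr/r)² + (1·δh/h)²
  r term: (2×0.0874)² = 0.0306
  h term: (1×0.0780)² = 0.00608
Total = 0.0366. Share from r = 0.0306/0.0366 = 0.834.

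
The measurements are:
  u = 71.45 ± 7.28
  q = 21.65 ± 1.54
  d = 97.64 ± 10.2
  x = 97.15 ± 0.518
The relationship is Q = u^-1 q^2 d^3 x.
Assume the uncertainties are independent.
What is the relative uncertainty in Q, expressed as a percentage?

35.9%

Since Q is a product/quotient, work with relative uncertainties:
  (-1·δu/u)² = (-1×0.102)² = 0.0104;  (2·δq/q)² = (2×0.0711)² = 0.0202;  (3·δd/d)² = (3×0.104)² = 0.0982;  (1·δx/x)² = (1×0.00533)² = 2.84e-05
δQ/Q = √(0.129) = 0.359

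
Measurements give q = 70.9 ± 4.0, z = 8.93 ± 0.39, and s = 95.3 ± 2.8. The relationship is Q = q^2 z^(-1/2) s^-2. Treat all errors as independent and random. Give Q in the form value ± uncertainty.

0.185 ± 0.0239

Q is a product of powers, so relative uncertainties combine in quadrature:
  (2·δq/q)² = (2×0.0564)² = 0.0127;  (−½·δz/z)² = (-0.5×0.0437)² = 0.000477;  (-2·δs/s)² = (-2×0.0294)² = 0.00345
δQ/Q = √(0.0167) = 0.129
Q = 0.185, so δQ = 0.129 × 0.185 = 0.0239.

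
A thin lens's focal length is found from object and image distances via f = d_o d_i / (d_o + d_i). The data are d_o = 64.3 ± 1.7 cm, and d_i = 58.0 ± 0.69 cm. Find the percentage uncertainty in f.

∂f/∂d_o = (d_i/(d_o+d_i))² = 0.225;  ∂f/∂d_i = (d_o/(d_o+d_i))² = 0.276
δf = √((∂f/∂d_o · δd_o)² + (∂f/∂d_i · δd_i)²) = √(0.146 + 0.0364) = 0.427 cm
f = 30.5 cm, so δf/f = 0.427/30.5 = 0.0140.

1.40%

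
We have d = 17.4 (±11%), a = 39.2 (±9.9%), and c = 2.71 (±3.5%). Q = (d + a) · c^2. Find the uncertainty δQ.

43.1

Let u = d + a = 56.6. δu = √(δd² + δa²) = √(3.66 + 15.1) = 4.33, so δu/u = 0.0765.
Q is then a monomial in u, c:
δQ/Q = √((δu/u)² + (2·δc/c)²) = √(0.00584 + 0.00490) = 0.104
Q = 416, so δQ = 0.104 × 416 = 43.1.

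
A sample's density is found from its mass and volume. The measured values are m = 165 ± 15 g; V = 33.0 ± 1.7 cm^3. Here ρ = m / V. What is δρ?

Relative error in a monomial: (δρ/ρ)² = Σ (nᵢ · δxᵢ/xᵢ)².
  (1·δm/m)² = (1×0.0909)² = 0.00826;  (-1·δV/V)² = (-1×0.0515)² = 0.00265
δρ/ρ = √(0.0109) = 0.104
ρ = 5.00 g/cm^3, so δρ = 0.104 × 5.00 = 0.522 g/cm^3.

0.522 g/cm^3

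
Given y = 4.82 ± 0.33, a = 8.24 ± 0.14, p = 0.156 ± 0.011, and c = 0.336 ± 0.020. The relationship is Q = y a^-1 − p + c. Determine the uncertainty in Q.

Let w = y·a^-1 = 0.585. δw/w = √((1·δy/y)² + (-1·δa/a)²) = √(0.00469 + 0.000289) = 0.0705, so δw = 0.0413.
Q = w − p + c: δQ = √(δw² + δp² + δc²) = √(0.00170 + 0.000121 + 0.000400) = 0.0472

0.0472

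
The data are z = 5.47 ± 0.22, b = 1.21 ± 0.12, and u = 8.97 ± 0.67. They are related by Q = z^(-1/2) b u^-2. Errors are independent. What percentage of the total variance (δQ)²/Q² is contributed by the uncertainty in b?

(δQ/Q)² = (−½·δz/z)² + (1·δb/b)² + (-2·δu/u)²
  z term: (-0.5×0.0402)² = 0.000404
  b term: (1×0.0992)² = 0.00984
  u term: (-2×0.0747)² = 0.0223
Total = 0.0326. Share from b = 0.00984/0.0326 = 0.302.

30.2%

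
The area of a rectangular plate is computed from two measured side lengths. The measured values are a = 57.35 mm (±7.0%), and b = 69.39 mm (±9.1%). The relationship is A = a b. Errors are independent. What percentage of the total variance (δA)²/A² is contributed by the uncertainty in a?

(δA/A)² = (1·δa/a)² + (1·δb/b)²
  a term: (1×0.0700)² = 0.00490
  b term: (1×0.0910)² = 0.00828
Total = 0.0132. Share from a = 0.00490/0.0132 = 0.372.

37.2%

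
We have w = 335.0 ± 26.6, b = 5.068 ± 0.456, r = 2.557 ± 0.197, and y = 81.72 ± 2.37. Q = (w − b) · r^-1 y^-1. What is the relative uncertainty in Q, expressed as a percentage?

Let u = w − b = 329.9. δu = √(δw² + δb²) = √(708 + 0.208) = 26.6, so δu/u = 0.0806.
Q is then a monomial in u, r, y:
δQ/Q = √((δu/u)² + (-1·δr/r)² + (-1·δy/y)²) = √(0.00650 + 0.00594 + 0.000841) = 0.115

11.5%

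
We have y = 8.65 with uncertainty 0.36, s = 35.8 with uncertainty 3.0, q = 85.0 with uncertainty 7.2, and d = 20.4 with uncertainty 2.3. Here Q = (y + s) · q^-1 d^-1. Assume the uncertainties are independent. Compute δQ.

Let u = y + s = 44.4. δu = √(δy² + δs²) = √(0.130 + 9.00) = 3.02, so δu/u = 0.0680.
Q is then a monomial in u, q, d:
δQ/Q = √((δu/u)² + (-1·δq/q)² + (-1·δd/d)²) = √(0.00462 + 0.00718 + 0.0127) = 0.157
Q = 0.0256, so δQ = 0.157 × 0.0256 = 0.00401.

0.00401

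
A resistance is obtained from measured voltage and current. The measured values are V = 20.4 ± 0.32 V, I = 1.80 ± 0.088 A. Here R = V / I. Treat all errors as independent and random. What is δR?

Relative error in a monomial: (δR/R)² = Σ (nᵢ · δxᵢ/xᵢ)².
  (1·δV/V)² = (1×0.0157)² = 0.000246;  (-1·δI/I)² = (-1×0.0489)² = 0.00239
δR/R = √(0.00264) = 0.0513
R = 11.3 Ω, so δR = 0.0513 × 11.3 = 0.582 Ω.

0.582 Ω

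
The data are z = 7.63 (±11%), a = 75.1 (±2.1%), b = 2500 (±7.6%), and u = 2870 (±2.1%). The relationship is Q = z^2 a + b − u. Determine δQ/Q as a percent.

24.7%

Let p = z^2·a = 4370. δp/p = √((2·δz/z)² + (1·δa/a)²) = √(0.0484 + 0.000441) = 0.221, so δp = 966.
Q = p + b − u: δQ = √(δp² + δb² + δu²) = √(9.34e+05 + 36100 + 3630) = 987
Q = 4000, so δQ/Q = 987/4000 = 0.247.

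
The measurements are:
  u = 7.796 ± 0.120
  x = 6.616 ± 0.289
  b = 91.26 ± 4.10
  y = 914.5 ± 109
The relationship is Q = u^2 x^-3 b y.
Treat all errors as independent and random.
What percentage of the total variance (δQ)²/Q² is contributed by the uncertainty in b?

5.88%

(δQ/Q)² = (2·δu/u)² + (-3·δx/x)² + (1·δb/b)² + (1·δy/y)²
  u term: (2×0.0154)² = 0.000948
  x term: (-3×0.0437)² = 0.0172
  b term: (1×0.0449)² = 0.00202
  y term: (1×0.119)² = 0.0142
Total = 0.0343. Share from b = 0.00202/0.0343 = 0.0588.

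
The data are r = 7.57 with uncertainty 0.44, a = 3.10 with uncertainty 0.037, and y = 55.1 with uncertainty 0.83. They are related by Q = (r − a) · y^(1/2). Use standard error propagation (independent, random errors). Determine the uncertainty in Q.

Let u = r − a = 4.47. δu = √(δr² + δa²) = √(0.194 + 0.00137) = 0.442, so δu/u = 0.0988.
Q is then a monomial in u, y:
δQ/Q = √((δu/u)² + (½·δy/y)²) = √(0.00976 + 5.67e-05) = 0.0991
Q = 33.2, so δQ = 0.0991 × 33.2 = 3.29.

3.29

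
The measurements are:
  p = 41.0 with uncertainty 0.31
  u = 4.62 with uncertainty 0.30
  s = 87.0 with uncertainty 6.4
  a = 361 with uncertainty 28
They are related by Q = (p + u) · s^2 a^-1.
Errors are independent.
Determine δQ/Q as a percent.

16.7%

Let w = p + u = 45.6. δw = √(δp² + δu²) = √(0.0961 + 0.0900) = 0.431, so δw/w = 0.00946.
Q is then a monomial in w, s, a:
δQ/Q = √((δw/w)² + (2·δs/s)² + (-1·δa/a)²) = √(8.94e-05 + 0.0216 + 0.00602) = 0.167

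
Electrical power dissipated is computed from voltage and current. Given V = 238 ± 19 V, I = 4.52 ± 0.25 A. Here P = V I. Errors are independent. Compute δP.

104 W

Each factor contributes (exponent × relative error)² to (δP/P)²:
  (1·δV/V)² = (1×0.0798)² = 0.00637;  (1·δI/I)² = (1×0.0553)² = 0.00306
δP/P = √(0.00943) = 0.0971
P = 1080 W, so δP = 0.0971 × 1080 = 104 W.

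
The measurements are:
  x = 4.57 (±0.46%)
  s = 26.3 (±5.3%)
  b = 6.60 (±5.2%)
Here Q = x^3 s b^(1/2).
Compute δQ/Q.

0.0606

Relative error in a monomial: (δQ/Q)² = Σ (nᵢ · δxᵢ/xᵢ)².
  (3·δx/x)² = (3×0.00460)² = 0.000190;  (1·δs/s)² = (1×0.0530)² = 0.00281;  (½·δb/b)² = (0.5×0.0520)² = 0.000676
δQ/Q = √(0.00368) = 0.0606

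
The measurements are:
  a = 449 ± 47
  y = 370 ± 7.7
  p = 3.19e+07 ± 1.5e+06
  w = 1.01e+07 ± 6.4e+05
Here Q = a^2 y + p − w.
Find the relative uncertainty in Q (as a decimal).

0.164

Let h = a^2·y = 7.46e+07. δh/h = √((2·δa/a)² + (1·δy/y)²) = √(0.0438 + 0.000433) = 0.210, so δh = 1.57e+07.
Q = h + p − w: δQ = √(δh² + δp² + δw²) = √(2.46e+14 + 2.25e+12 + 4.1e+11) = 1.58e+07
Q = 9.64e+07, so δQ/Q = 1.58e+07/9.64e+07 = 0.164.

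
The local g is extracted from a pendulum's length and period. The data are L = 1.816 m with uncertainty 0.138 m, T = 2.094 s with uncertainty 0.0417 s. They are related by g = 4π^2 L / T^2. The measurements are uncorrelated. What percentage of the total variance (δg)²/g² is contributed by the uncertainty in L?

(δg/g)² = (1·δL/L)² + (-2·δT/T)²
  L term: (1×0.0760)² = 0.00577
  T term: (-2×0.0199)² = 0.00159
Total = 0.00736. Share from L = 0.00577/0.00736 = 0.785.

78.5%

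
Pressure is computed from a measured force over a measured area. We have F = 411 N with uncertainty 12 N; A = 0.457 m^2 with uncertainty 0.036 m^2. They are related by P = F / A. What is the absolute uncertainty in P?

75.6 Pa

Relative error in a monomial: (δP/P)² = Σ (nᵢ · δxᵢ/xᵢ)².
  (1·δF/F)² = (1×0.0292)² = 0.000852;  (-1·δA/A)² = (-1×0.0788)² = 0.00621
δP/P = √(0.00706) = 0.0840
P = 899 Pa, so δP = 0.0840 × 899 = 75.6 Pa.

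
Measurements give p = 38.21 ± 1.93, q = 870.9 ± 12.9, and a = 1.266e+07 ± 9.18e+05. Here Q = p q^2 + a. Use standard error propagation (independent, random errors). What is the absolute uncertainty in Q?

Let w = p·q^2 = 2.898e+07. δw/w = √((1·δp/p)² + (2·δq/q)²) = √(0.00255 + 0.000878) = 0.0586, so δw = 1.7e+06.
Q = w + a: δQ = √(δw² + δa²) = √(2.88e+12 + 8.43e+11) = 1.93e+06

1.93e+06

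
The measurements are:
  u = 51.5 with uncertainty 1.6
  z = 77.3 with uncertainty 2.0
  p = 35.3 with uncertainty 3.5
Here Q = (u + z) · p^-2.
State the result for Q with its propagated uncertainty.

Let w = u + z = 129. δw = √(δu² + δz²) = √(2.56 + 4.00) = 2.56, so δw/w = 0.0199.
Q is then a monomial in w, p:
δQ/Q = √((δw/w)² + (-2·δp/p)²) = √(0.000395 + 0.0393) = 0.199
Q = 0.103, so δQ = 0.199 × 0.103 = 0.0206.

0.103 ± 0.0206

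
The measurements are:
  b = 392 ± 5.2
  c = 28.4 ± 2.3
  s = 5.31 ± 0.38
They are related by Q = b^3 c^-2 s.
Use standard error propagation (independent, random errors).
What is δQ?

Products/powers → add relative errors in quadrature, weighted by exponent:
  (3·δb/b)² = (3×0.0133)² = 0.00158;  (-2·δc/c)² = (-2×0.0810)² = 0.0262;  (1·δs/s)² = (1×0.0716)² = 0.00512
δQ/Q = √(0.0329) = 0.181
Q = 3.97e+05, so δQ = 0.181 × 3.97e+05 = 72000.

72000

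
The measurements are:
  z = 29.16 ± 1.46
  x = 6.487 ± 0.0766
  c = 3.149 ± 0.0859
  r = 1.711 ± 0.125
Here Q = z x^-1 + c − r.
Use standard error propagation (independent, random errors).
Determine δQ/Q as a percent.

4.66%

Let p = z·x^-1 = 4.495. δp/p = √((1·δz/z)² + (-1·δx/x)²) = √(0.00251 + 0.000139) = 0.0514, so δp = 0.231.
Q = p + c − r: δQ = √(δp² + δc² + δr²) = √(0.0535 + 0.00738 + 0.0156) = 0.277
Q = 5.933, so δQ/Q = 0.277/5.933 = 0.0466.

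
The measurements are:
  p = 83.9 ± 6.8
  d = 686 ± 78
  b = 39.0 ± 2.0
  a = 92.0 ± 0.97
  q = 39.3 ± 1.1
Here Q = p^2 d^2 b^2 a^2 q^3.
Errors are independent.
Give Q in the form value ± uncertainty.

For a monomial Q ∝ p^2, d^2, b^2, a^2, q^3, fractional errors add in quadrature:
  (2·δp/p)² = (2×0.0810)² = 0.0263;  (2·δd/d)² = (2×0.114)² = 0.0517;  (2·δb/b)² = (2×0.0513)² = 0.0105;  (2·δa/a)² = (2×0.0105)² = 0.000445;  (3·δq/q)² = (3×0.0280)² = 0.00705
δQ/Q = √(0.0960) = 0.310
Q = 2.59e+21, so δQ = 0.310 × 2.59e+21 = 8.02e+20.

(2.59 ± 0.802) × 10^21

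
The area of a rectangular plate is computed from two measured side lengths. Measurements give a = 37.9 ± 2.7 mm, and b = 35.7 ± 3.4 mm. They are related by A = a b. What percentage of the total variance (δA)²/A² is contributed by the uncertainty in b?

(δA/A)² = (1·δa/a)² + (1·δb/b)²
  a term: (1×0.0712)² = 0.00508
  b term: (1×0.0952)² = 0.00907
Total = 0.0141. Share from b = 0.00907/0.0141 = 0.641.

64.1%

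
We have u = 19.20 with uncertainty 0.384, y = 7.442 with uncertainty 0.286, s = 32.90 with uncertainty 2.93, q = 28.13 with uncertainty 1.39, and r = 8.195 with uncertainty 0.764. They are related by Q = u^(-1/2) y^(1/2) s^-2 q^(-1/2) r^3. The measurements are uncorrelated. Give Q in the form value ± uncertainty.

Products/powers → add relative errors in quadrature, weighted by exponent:
  (−½·δu/u)² = (-0.5×0.0200)² = 0.000100;  (½·δy/y)² = (0.5×0.0384)² = 0.000369;  (-2·δs/s)² = (-2×0.0891)² = 0.0317;  (−½·δq/q)² = (-0.5×0.0494)² = 0.000610;  (3·δr/r)² = (3×0.0932)² = 0.0782
δQ/Q = √(0.111) = 0.333
Q = 0.05968, so δQ = 0.333 × 0.05968 = 0.0199.

0.05968 ± 0.0199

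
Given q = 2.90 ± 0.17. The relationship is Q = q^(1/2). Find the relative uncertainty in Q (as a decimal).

0.0293

Q is a product of powers, so relative uncertainties combine in quadrature:
  (½·δq/q)² = (0.5×0.0586)² = 0.000859
δQ/Q = √(0.000859) = 0.0293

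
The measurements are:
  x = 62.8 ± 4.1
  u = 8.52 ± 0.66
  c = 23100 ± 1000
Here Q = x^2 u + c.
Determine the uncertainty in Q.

5200

Let p = x^2·u = 33600. δp/p = √((2·δx/x)² + (1·δu/u)²) = √(0.0170 + 0.00600) = 0.152, so δp = 5100.
Q = p + c: δQ = √(δp² + δc²) = √(2.6e+07 + 1e+06) = 5200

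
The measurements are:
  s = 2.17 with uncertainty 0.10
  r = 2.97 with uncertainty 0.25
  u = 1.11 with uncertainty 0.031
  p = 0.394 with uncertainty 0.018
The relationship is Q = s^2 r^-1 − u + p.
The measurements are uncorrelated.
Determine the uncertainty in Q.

Let w = s^2·r^-1 = 1.59. δw/w = √((2·δs/s)² + (-1·δr/r)²) = √(0.00849 + 0.00709) = 0.125, so δw = 0.198.
Q = w − u + p: δQ = √(δw² + δu² + δp²) = √(0.0392 + 0.000961 + 0.000324) = 0.201

0.201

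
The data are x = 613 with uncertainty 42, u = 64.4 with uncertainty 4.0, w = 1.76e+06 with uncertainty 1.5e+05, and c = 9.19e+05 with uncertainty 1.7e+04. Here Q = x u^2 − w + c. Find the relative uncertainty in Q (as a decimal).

0.230

Let p = x·u^2 = 2.54e+06. δp/p = √((1·δx/x)² + (2·δu/u)²) = √(0.00469 + 0.0154) = 0.142, so δp = 3.61e+05.
Q = p − w + c: δQ = √(δp² + δw² + δc²) = √(1.3e+11 + 2.25e+10 + 2.89e+08) = 3.91e+05
Q = 1.7e+06, so δQ/Q = 3.91e+05/1.7e+06 = 0.230.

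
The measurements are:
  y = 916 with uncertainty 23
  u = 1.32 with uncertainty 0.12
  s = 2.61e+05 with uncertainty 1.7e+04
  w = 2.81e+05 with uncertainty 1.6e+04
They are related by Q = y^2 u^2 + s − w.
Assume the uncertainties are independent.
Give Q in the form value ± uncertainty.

(1.44 ± 0.277) × 10^6

Let p = y^2·u^2 = 1.46e+06. δp/p = √((2·δy/y)² + (2·δu/u)²) = √(0.00252 + 0.0331) = 0.189, so δp = 2.76e+05.
Q = p + s − w: δQ = √(δp² + δs² + δw²) = √(7.6e+10 + 2.89e+08 + 2.56e+08) = 2.77e+05
Q = 1.44e+06.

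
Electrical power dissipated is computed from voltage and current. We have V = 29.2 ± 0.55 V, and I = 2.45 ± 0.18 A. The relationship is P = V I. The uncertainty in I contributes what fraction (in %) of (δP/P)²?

(δP/P)² = (1·δV/V)² + (1·δI/I)²
  V term: (1×0.0188)² = 0.000355
  I term: (1×0.0735)² = 0.00540
Total = 0.00575. Share from I = 0.00540/0.00575 = 0.938.

93.8%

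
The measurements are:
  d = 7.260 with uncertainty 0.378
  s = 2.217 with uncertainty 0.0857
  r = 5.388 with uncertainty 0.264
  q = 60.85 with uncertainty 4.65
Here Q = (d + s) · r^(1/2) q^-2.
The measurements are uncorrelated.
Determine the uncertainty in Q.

0.000951

Let u = d + s = 9.477. δu = √(δd² + δs²) = √(0.143 + 0.00734) = 0.388, so δu/u = 0.0409.
Q is then a monomial in u, r, q:
δQ/Q = √((δu/u)² + (½·δr/r)² + (-2·δq/q)²) = √(0.00167 + 0.000600 + 0.0234) = 0.160
Q = 0.005941, so δQ = 0.160 × 0.005941 = 0.000951.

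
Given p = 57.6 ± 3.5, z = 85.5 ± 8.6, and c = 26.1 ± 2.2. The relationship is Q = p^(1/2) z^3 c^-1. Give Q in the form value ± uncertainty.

Products/powers → add relative errors in quadrature, weighted by exponent:
  (½·δp/p)² = (0.5×0.0608)² = 0.000923;  (3·δz/z)² = (3×0.101)² = 0.0911;  (-1·δc/c)² = (-1×0.0843)² = 0.00711
δQ/Q = √(0.0991) = 0.315
Q = 1.82e+05, so δQ = 0.315 × 1.82e+05 = 57200.

(1.82 ± 0.572) × 10^5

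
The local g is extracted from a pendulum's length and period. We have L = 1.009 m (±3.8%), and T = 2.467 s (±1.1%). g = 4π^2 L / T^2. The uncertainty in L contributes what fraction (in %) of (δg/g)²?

(δg/g)² = (1·δL/L)² + (-2·δT/T)²
  L term: (1×0.0380)² = 0.00144
  T term: (-2×0.0110)² = 0.000484
Total = 0.00193. Share from L = 0.00144/0.00193 = 0.749.

74.9%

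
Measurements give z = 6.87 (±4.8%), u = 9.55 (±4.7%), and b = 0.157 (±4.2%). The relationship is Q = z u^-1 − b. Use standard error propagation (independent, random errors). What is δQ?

Let p = z·u^-1 = 0.719. δp/p = √((1·δz/z)² + (-1·δu/u)²) = √(0.00230 + 0.00221) = 0.0672, so δp = 0.0483.
Q = p − b: δQ = √(δp² + δb²) = √(0.00234 + 4.35e-05) = 0.0488

0.0488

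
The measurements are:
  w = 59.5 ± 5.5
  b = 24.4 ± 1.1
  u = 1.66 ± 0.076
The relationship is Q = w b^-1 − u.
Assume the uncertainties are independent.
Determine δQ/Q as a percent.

Let p = w·b^-1 = 2.44. δp/p = √((1·δw/w)² + (-1·δb/b)²) = √(0.00854 + 0.00203) = 0.103, so δp = 0.251.
Q = p − u: δQ = √(δp² + δu²) = √(0.0629 + 0.00578) = 0.262
Q = 0.779, so δQ/Q = 0.262/0.779 = 0.337.

33.7%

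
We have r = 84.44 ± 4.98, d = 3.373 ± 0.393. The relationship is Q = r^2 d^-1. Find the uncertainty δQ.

Products/powers → add relative errors in quadrature, weighted by exponent:
  (2·δr/r)² = (2×0.0590)² = 0.0139;  (-1·δd/d)² = (-1×0.117)² = 0.0136
δQ/Q = √(0.0275) = 0.166
Q = 2114, so δQ = 0.166 × 2114 = 350.

350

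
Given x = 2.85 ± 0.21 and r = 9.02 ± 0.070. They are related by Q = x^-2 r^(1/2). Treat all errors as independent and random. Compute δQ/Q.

0.147

Products/powers → add relative errors in quadrature, weighted by exponent:
  (-2·δx/x)² = (-2×0.0737)² = 0.0217;  (½·δr/r)² = (0.5×0.00776)² = 1.51e-05
δQ/Q = √(0.0217) = 0.147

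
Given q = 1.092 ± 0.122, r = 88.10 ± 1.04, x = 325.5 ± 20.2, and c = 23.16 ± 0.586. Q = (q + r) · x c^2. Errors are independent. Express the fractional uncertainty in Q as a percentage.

8.09%

Let u = q + r = 89.19. δu = √(δq² + δr²) = √(0.0149 + 1.08) = 1.05, so δu/u = 0.0117.
Q is then a monomial in u, x, c:
δQ/Q = √((δu/u)² + (1·δx/x)² + (2·δc/c)²) = √(0.000138 + 0.00385 + 0.00256) = 0.0809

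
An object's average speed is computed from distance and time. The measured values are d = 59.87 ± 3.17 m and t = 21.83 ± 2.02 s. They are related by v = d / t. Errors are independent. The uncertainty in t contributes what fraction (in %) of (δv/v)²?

75.3%

(δv/v)² = (1·δd/d)² + (-1·δt/t)²
  d term: (1×0.0529)² = 0.00280
  t term: (-1×0.0925)² = 0.00856
Total = 0.0114. Share from t = 0.00856/0.0114 = 0.753.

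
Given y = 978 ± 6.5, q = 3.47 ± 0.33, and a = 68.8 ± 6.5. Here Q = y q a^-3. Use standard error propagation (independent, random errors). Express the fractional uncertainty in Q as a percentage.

29.9%

Q is a product of powers, so relative uncertainties combine in quadrature:
  (1·δy/y)² = (1×0.00665)² = 4.42e-05;  (1·δq/q)² = (1×0.0951)² = 0.00904;  (-3·δa/a)² = (-3×0.0945)² = 0.0803
δQ/Q = √(0.0894) = 0.299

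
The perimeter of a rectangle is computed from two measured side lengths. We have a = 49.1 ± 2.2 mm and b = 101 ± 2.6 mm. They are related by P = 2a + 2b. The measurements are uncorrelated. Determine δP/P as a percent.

P is a linear combination, so absolute uncertainties add in quadrature:
  (2·δa)² = 19.4;  (2·δb)² = 27.0
δP = √(46.4) = 6.81 mm
P = 300 mm, so δP/P = 6.81/300 = 0.0227.

2.27%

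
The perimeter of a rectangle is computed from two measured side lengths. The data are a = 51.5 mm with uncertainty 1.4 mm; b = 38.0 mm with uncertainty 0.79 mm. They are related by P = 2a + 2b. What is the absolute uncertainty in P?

Each term contributes (cᵢ δxᵢ)² to (δP)²:
  (2·δa)² = 7.84;  (2·δb)² = 2.50
δP = √(10.3) = 3.22 mm

3.22 mm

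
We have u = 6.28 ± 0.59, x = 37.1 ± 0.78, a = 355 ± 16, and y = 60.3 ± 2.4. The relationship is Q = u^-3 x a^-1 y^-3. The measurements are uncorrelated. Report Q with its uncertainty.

(1.92 ± 0.597) × 10^-9

For a monomial Q ∝ u^-3, x, a^-1, y^-3, fractional errors add in quadrature:
  (-3·δu/u)² = (-3×0.0939)² = 0.0794;  (1·δx/x)² = (1×0.0210)² = 0.000442;  (-1·δa/a)² = (-1×0.0451)² = 0.00203;  (-3·δy/y)² = (-3×0.0398)² = 0.0143
δQ/Q = √(0.0962) = 0.310
Q = 1.92e-09, so δQ = 0.310 × 1.92e-09 = 5.97e-10.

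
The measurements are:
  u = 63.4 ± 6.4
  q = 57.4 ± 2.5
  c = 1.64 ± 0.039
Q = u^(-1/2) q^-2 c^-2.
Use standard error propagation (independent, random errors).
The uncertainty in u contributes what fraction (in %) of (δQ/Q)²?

20.5%

(δQ/Q)² = (−½·δu/u)² + (-2·δq/q)² + (-2·δc/c)²
  u term: (-0.5×0.101)² = 0.00255
  q term: (-2×0.0436)² = 0.00759
  c term: (-2×0.0238)² = 0.00226
Total = 0.0124. Share from u = 0.00255/0.0124 = 0.205.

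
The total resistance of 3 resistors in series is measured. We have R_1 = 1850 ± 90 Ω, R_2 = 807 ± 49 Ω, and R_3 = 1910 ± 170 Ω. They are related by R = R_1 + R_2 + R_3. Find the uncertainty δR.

198 Ω

Each term contributes (cᵢ δxᵢ)² to (δR)²:
  (δR_1)² = 8100;  (δR_2)² = 2400;  (δR_3)² = 28900
δR = √(39400) = 198 Ω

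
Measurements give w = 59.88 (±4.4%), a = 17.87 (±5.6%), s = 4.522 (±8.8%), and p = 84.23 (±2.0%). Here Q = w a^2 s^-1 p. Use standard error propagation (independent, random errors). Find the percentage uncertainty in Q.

Relative error in a monomial: (δQ/Q)² = Σ (nᵢ · δxᵢ/xᵢ)².
  (1·δw/w)² = (1×0.0440)² = 0.00194;  (2·δa/a)² = (2×0.0560)² = 0.0125;  (-1·δs/s)² = (-1×0.0880)² = 0.00774;  (1·δp/p)² = (1×0.0200)² = 0.000400
δQ/Q = √(0.0226) = 0.150

15.0%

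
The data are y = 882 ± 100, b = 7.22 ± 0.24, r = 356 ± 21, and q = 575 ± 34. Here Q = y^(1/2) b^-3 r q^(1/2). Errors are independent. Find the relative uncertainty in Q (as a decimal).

Each factor contributes (exponent × relative error)² to (δQ/Q)²:
  (½·δy/y)² = (0.5×0.113)² = 0.00321;  (-3·δb/b)² = (-3×0.0332)² = 0.00994;  (1·δr/r)² = (1×0.0590)² = 0.00348;  (½·δq/q)² = (0.5×0.0591)² = 0.000874
δQ/Q = √(0.0175) = 0.132

0.132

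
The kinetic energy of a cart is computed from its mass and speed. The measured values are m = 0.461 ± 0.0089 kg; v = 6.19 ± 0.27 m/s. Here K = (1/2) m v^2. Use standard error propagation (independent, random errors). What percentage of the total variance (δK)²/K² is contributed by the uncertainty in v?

95.3%

(δK/K)² = (1·δm/m)² + (2·δv/v)²
  m term: (1×0.0193)² = 0.000373
  v term: (2×0.0436)² = 0.00761
Total = 0.00798. Share from v = 0.00761/0.00798 = 0.953.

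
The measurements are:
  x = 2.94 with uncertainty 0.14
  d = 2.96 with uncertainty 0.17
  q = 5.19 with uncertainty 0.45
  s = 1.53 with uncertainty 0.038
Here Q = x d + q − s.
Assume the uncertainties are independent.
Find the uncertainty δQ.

Let p = x·d = 8.70. δp/p = √((1·δx/x)² + (1·δd/d)²) = √(0.00227 + 0.00330) = 0.0746, so δp = 0.649.
Q = p + q − s: δQ = √(δp² + δq² + δs²) = √(0.422 + 0.203 + 0.00144) = 0.791

0.791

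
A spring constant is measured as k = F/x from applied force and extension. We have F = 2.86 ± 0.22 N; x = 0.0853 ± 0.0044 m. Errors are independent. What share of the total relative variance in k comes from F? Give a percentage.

69.0%

(δk/k)² = (1·δF/F)² + (-1·δx/x)²
  F term: (1×0.0769)² = 0.00592
  x term: (-1×0.0516)² = 0.00266
Total = 0.00858. Share from F = 0.00592/0.00858 = 0.690.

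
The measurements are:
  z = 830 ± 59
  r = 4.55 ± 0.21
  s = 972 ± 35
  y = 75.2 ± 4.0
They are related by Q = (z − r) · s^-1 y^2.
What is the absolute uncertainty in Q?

639

Let u = z − r = 825. δu = √(δz² + δr²) = √(3480 + 0.0441) = 59.0, so δu/u = 0.0715.
Q is then a monomial in u, s, y:
δQ/Q = √((δu/u)² + (-1·δs/s)² + (2·δy/y)²) = √(0.00511 + 0.00130 + 0.0113) = 0.133
Q = 4800, so δQ = 0.133 × 4800 = 639.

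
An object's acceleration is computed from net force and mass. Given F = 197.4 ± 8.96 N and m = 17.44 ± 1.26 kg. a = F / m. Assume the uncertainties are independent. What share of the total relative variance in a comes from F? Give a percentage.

(δa/a)² = (1·δF/F)² + (-1·δm/m)²
  F term: (1×0.0454)² = 0.00206
  m term: (-1×0.0722)² = 0.00522
Total = 0.00728. Share from F = 0.00206/0.00728 = 0.283.

28.3%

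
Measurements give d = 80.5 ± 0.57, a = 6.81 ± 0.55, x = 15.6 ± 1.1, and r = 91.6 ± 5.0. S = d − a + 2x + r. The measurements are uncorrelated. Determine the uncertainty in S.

Absolute uncertainties add in quadrature for a linear combination:
  (δd)² = 0.325;  (δa)² = 0.303;  (2·δx)² = 4.84;  (δr)² = 25.0
δS = √(30.5) = 5.52

5.52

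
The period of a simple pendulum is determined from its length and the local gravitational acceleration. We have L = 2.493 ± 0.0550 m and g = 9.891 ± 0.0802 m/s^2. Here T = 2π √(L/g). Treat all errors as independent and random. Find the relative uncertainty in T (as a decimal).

Each factor contributes (exponent × relative error)² to (δT/T)²:
  (½·δL/L)² = (0.5×0.0221)² = 0.000122;  (−½·δg/g)² = (-0.5×0.00811)² = 1.64e-05
δT/T = √(0.000138) = 0.0118

0.0118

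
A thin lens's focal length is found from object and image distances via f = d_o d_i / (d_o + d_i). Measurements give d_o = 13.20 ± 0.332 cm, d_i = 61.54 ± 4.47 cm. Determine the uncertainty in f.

∂f/∂d_o = (d_i/(d_o+d_i))² = 0.678;  ∂f/∂d_i = (d_o/(d_o+d_i))² = 0.0312
δf = √((∂f/∂d_o · δd_o)² + (∂f/∂d_i · δd_i)²) = √(0.0507 + 0.0194) = 0.265 cm

0.265 cm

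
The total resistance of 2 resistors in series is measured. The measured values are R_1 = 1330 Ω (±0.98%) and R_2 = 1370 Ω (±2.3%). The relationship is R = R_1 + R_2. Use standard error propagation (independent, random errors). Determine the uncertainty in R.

34.1 Ω

Sums and differences: (δR)² = Σ (cᵢ δxᵢ)².
  (δR_1)² = 170;  (δR_2)² = 993
δR = √(1160) = 34.1 Ω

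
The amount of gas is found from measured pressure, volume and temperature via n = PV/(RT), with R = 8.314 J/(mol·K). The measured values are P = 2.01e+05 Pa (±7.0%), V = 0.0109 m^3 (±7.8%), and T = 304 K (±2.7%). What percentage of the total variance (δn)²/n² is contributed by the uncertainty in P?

(δn/n)² = (1·δP/P)² + (1·δV/V)² + (-1·δT/T)²
  P term: (1×0.0700)² = 0.00490
  V term: (1×0.0780)² = 0.00608
  T term: (-1×0.0270)² = 0.000729
Total = 0.0117. Share from P = 0.00490/0.0117 = 0.418.

41.8%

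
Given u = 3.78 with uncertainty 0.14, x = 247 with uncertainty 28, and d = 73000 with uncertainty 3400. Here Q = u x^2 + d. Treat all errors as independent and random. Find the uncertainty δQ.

53100

Let p = u·x^2 = 2.31e+05. δp/p = √((1·δu/u)² + (2·δx/x)²) = √(0.00137 + 0.0514) = 0.230, so δp = 53000.
Q = p + d: δQ = √(δp² + δd²) = √(2.81e+09 + 1.16e+07) = 53100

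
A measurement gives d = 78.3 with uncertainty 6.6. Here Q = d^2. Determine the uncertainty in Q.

Q ∝ d^2, so δQ/Q = |2| · δd/d = 2 × 0.0843 = 0.169.
Q = 6130, so δQ = 0.169 × 6130 = 1030.

1030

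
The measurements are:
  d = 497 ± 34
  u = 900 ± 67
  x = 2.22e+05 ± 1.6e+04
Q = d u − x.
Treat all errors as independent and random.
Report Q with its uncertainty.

(2.25 ± 0.480) × 10^5

Let p = d·u = 4.47e+05. δp/p = √((1·δd/d)² + (1·δu/u)²) = √(0.00468 + 0.00554) = 0.101, so δp = 45200.
Q = p − x: δQ = √(δp² + δx²) = √(2.05e+09 + 2.56e+08) = 48000
Q = 2.25e+05.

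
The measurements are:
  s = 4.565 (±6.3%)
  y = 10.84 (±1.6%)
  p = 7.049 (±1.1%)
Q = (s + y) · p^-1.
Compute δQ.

Let u = s + y = 15.41. δu = √(δs² + δy²) = √(0.0827 + 0.0301) = 0.336, so δu/u = 0.0218.
Q is then a monomial in u, p:
δQ/Q = √((δu/u)² + (-1·δp/p)²) = √(0.000475 + 0.000121) = 0.0244
Q = 2.185, so δQ = 0.0244 × 2.185 = 0.0534.

0.0534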